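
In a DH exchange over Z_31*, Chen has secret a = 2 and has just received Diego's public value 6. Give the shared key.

5

Shared key K = 6^2 mod 31.
6^1 ≡ 6 (mod 31)
6^2 = (6^1)^2 ≡ 6^2 = 36 ≡ 5 (mod 31)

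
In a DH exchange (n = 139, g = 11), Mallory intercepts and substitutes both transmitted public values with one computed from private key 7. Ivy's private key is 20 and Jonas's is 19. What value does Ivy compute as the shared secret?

121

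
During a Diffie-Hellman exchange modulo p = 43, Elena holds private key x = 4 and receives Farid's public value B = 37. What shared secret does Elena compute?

6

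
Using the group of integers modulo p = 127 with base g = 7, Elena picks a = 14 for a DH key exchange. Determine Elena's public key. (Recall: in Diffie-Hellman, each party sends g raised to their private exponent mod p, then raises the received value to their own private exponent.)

37

Public value = 7^14 mod 127.
7^1 ≡ 7 (mod 127)
7^2 = (7^1)^2 ≡ 7^2 = 49 ≡ 49 (mod 127)
7^4 = (7^2)^2 ≡ 49^2 = 2401 ≡ 115 (mod 127)
7^8 = (7^4)^2 ≡ 115^2 = 13225 ≡ 17 (mod 127)
7^14 = 7^8 · 7^4 · 7^2 ≡ 17 · 115 · 49 ≡ 37 (mod 127).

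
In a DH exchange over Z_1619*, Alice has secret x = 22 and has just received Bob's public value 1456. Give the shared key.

361

Shared key K = 1456^22 mod 1619.
1456^1 ≡ 1456 (mod 1619)
1456^2 = (1456^1)^2 ≡ 1456^2 = 2119936 ≡ 665 (mod 1619)
1456^4 = (1456^2)^2 ≡ 665^2 = 442225 ≡ 238 (mod 1619)
1456^8 = (1456^4)^2 ≡ 238^2 = 56644 ≡ 1598 (mod 1619)
1456^16 = (1456^8)^2 ≡ 1598^2 = 2553604 ≡ 441 (mod 1619)
1456^22 = 1456^16 · 1456^4 · 1456^2 ≡ 441 · 238 · 665 ≡ 361 (mod 1619).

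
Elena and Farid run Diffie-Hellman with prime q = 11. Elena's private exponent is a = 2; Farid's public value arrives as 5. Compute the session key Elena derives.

Shared key K = 5^2 mod 11.
5^1 ≡ 5 (mod 11)
5^2 = (5^1)^2 ≡ 5^2 = 25 ≡ 3 (mod 11)

3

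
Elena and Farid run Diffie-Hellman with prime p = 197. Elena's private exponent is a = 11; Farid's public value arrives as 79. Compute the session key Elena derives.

Shared key K = 79^11 mod 197.
79^1 ≡ 79 (mod 197)
79^2 = (79^1)^2 ≡ 79^2 = 6241 ≡ 134 (mod 197)
79^4 = (79^2)^2 ≡ 134^2 = 17956 ≡ 29 (mod 197)
79^8 = (79^4)^2 ≡ 29^2 = 841 ≡ 53 (mod 197)
79^11 = 79^8 · 79^2 · 79^1 ≡ 53 · 134 · 79 ≡ 2 (mod 197).

2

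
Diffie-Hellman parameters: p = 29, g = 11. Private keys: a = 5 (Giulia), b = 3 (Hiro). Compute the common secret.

18

Hiro sends B = g^b mod p = 11^3 mod 29.
11^1 ≡ 11 (mod 29)
11^2 = (11^1)^2 ≡ 11^2 = 121 ≡ 5 (mod 29)
11^3 = 11^2 · 11^1 ≡ 5 · 11 ≡ 26 (mod 29).
So B = 26. Giulia then computes K = B^a mod p = 26^5 mod 29.
26^1 ≡ 26 (mod 29)
26^2 = (26^1)^2 ≡ 26^2 = 676 ≡ 9 (mod 29)
26^4 = (26^2)^2 ≡ 9^2 = 81 ≡ 23 (mod 29)
26^5 = 26^4 · 26^1 ≡ 23 · 26 ≡ 18 (mod 29).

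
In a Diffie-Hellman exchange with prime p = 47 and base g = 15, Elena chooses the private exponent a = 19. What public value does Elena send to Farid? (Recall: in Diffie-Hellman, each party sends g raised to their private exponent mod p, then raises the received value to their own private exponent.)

Public value = 15^19 (mod 47).
15^1 ≡ 15 (mod 47)
15^2 = (15^1)^2 ≡ 15^2 = 225 ≡ 37 (mod 47)
15^4 = (15^2)^2 ≡ 37^2 = 1369 ≡ 6 (mod 47)
15^8 = (15^4)^2 ≡ 6^2 = 36 ≡ 36 (mod 47)
15^16 = (15^8)^2 ≡ 36^2 = 1296 ≡ 27 (mod 47)
15^19 = 15^16 · 15^2 · 15^1 ≡ 27 · 37 · 15 ≡ 39 (mod 47).

39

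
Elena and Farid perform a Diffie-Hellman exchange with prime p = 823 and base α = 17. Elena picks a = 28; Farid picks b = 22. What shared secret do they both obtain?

168

Elena sends A = α^a mod p = 17^28 mod 823.
17^1 ≡ 17 (mod 823)
17^2 = (17^1)^2 ≡ 17^2 = 289 ≡ 289 (mod 823)
17^4 = (17^2)^2 ≡ 289^2 = 83521 ≡ 398 (mod 823)
17^8 = (17^4)^2 ≡ 398^2 = 158404 ≡ 388 (mod 823)
17^16 = (17^8)^2 ≡ 388^2 = 150544 ≡ 758 (mod 823)
17^28 = 17^16 · 17^8 · 17^4 ≡ 758 · 388 · 398 ≡ 571 (mod 823).
So A = 571. Farid then computes K = A^b mod p = 571^22 mod 823.
571^1 ≡ 571 (mod 823)
571^2 = (571^1)^2 ≡ 571^2 = 326041 ≡ 133 (mod 823)
571^4 = (571^2)^2 ≡ 133^2 = 17689 ≡ 406 (mod 823)
571^8 = (571^4)^2 ≡ 406^2 = 164836 ≡ 236 (mod 823)
571^16 = (571^8)^2 ≡ 236^2 = 55696 ≡ 555 (mod 823)
571^22 = 571^16 · 571^4 · 571^2 ≡ 555 · 406 · 133 ≡ 168 (mod 823).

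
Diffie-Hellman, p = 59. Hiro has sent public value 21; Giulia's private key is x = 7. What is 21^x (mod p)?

25

Shared key K = 21^7 mod 59.
21^1 ≡ 21 (mod 59)
21^2 = (21^1)^2 ≡ 21^2 = 441 ≡ 28 (mod 59)
21^4 = (21^2)^2 ≡ 28^2 = 784 ≡ 17 (mod 59)
21^7 = 21^4 · 21^2 · 21^1 ≡ 17 · 28 · 21 ≡ 25 (mod 59).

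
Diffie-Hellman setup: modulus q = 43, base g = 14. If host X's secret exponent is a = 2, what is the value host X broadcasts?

24

Public value = 14^2 (mod 43).
14^1 ≡ 14 (mod 43)
14^2 = (14^1)^2 ≡ 14^2 = 196 ≡ 24 (mod 43)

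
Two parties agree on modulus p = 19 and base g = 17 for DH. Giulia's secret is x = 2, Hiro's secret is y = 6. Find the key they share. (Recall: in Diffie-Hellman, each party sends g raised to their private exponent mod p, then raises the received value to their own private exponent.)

11

Giulia sends A = g^x mod p = 17^2 mod 19.
17^1 ≡ 17 (mod 19)
17^2 = (17^1)^2 ≡ 17^2 = 289 ≡ 4 (mod 19)
So A = 4. Hiro then computes K = A^y mod p = 4^6 mod 19.
4^1 ≡ 4 (mod 19)
4^2 = (4^1)^2 ≡ 4^2 = 16 ≡ 16 (mod 19)
4^4 = (4^2)^2 ≡ 16^2 = 256 ≡ 9 (mod 19)
4^6 = 4^4 · 4^2 ≡ 9 · 16 ≡ 11 (mod 19).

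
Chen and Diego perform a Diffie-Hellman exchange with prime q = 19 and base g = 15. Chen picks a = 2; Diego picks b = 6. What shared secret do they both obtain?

7

Diego sends B = g^b mod q = 15^6 mod 19.
15^1 ≡ 15 (mod 19)
15^2 = (15^1)^2 ≡ 15^2 = 225 ≡ 16 (mod 19)
15^4 = (15^2)^2 ≡ 16^2 = 256 ≡ 9 (mod 19)
15^6 = 15^4 · 15^2 ≡ 9 · 16 ≡ 11 (mod 19).
So B = 11. Chen then computes K = B^a mod q = 11^2 mod 19.
11^1 ≡ 11 (mod 19)
11^2 = (11^1)^2 ≡ 11^2 = 121 ≡ 7 (mod 19)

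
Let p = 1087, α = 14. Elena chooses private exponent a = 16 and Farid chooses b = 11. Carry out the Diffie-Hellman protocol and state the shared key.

Elena sends A = α^a mod p = 14^16 mod 1087.
14^1 ≡ 14 (mod 1087)
14^2 = (14^1)^2 ≡ 14^2 = 196 ≡ 196 (mod 1087)
14^4 = (14^2)^2 ≡ 196^2 = 38416 ≡ 371 (mod 1087)
14^8 = (14^4)^2 ≡ 371^2 = 137641 ≡ 679 (mod 1087)
14^16 = (14^8)^2 ≡ 679^2 = 461041 ≡ 153 (mod 1087)
So A = 153. Farid then computes K = A^b mod p = 153^11 mod 1087.
153^1 ≡ 153 (mod 1087)
153^2 = (153^1)^2 ≡ 153^2 = 23409 ≡ 582 (mod 1087)
153^4 = (153^2)^2 ≡ 582^2 = 338724 ≡ 667 (mod 1087)
153^8 = (153^4)^2 ≡ 667^2 = 444889 ≡ 306 (mod 1087)
153^11 = 153^8 · 153^2 · 153^1 ≡ 306 · 582 · 153 ≡ 247 (mod 1087).

247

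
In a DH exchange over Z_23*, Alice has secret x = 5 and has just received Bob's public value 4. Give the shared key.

Shared key K = 4^5 mod 23.
4^1 ≡ 4 (mod 23)
4^2 = (4^1)^2 ≡ 4^2 = 16 ≡ 16 (mod 23)
4^4 = (4^2)^2 ≡ 16^2 = 256 ≡ 3 (mod 23)
4^5 = 4^4 · 4^1 ≡ 3 · 4 ≡ 12 (mod 23).

12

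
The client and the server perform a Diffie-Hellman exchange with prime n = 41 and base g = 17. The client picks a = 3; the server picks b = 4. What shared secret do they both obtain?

The client sends A = g^a mod n = 17^3 mod 41.
17^1 ≡ 17 (mod 41)
17^2 = (17^1)^2 ≡ 17^2 = 289 ≡ 2 (mod 41)
17^3 = 17^2 · 17^1 ≡ 2 · 17 ≡ 34 (mod 41).
So A = 34. The server then computes K = A^b mod n = 34^4 mod 41.
34^1 ≡ 34 (mod 41)
34^2 = (34^1)^2 ≡ 34^2 = 1156 ≡ 8 (mod 41)
34^4 = (34^2)^2 ≡ 8^2 = 64 ≡ 23 (mod 41)

23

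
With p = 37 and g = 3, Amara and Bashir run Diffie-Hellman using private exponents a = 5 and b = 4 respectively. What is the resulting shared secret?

9

Bashir sends B = g^b mod p = 3^4 mod 37.
3^1 ≡ 3 (mod 37)
3^2 = (3^1)^2 ≡ 3^2 = 9 ≡ 9 (mod 37)
3^4 = (3^2)^2 ≡ 9^2 = 81 ≡ 7 (mod 37)
So B = 7. Amara then computes K = B^a mod p = 7^5 mod 37.
7^1 ≡ 7 (mod 37)
7^2 = (7^1)^2 ≡ 7^2 = 49 ≡ 12 (mod 37)
7^4 = (7^2)^2 ≡ 12^2 = 144 ≡ 33 (mod 37)
7^5 = 7^4 · 7^1 ≡ 33 · 7 ≡ 9 (mod 37).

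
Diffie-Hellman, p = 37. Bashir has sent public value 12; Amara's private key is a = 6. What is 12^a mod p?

Shared key K = 12^6 mod 37.
12^1 ≡ 12 (mod 37)
12^2 = (12^1)^2 ≡ 12^2 = 144 ≡ 33 (mod 37)
12^4 = (12^2)^2 ≡ 33^2 = 1089 ≡ 16 (mod 37)
12^6 = 12^4 · 12^2 ≡ 16 · 33 ≡ 10 (mod 37).

10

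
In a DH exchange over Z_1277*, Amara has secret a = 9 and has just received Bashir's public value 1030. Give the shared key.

691

Shared key K = 1030^9 mod 1277.
1030^1 ≡ 1030 (mod 1277)
1030^2 = (1030^1)^2 ≡ 1030^2 = 1060900 ≡ 990 (mod 1277)
1030^4 = (1030^2)^2 ≡ 990^2 = 980100 ≡ 641 (mod 1277)
1030^8 = (1030^4)^2 ≡ 641^2 = 410881 ≡ 964 (mod 1277)
1030^9 = 1030^8 · 1030^1 ≡ 964 · 1030 ≡ 691 (mod 1277).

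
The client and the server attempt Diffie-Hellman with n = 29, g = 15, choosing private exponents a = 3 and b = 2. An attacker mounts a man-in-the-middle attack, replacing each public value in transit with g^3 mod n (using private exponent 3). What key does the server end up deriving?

5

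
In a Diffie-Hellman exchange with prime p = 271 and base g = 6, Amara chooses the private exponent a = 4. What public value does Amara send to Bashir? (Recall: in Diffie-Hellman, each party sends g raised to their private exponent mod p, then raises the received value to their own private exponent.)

212

Public value = 6^4 (mod 271).
6^1 ≡ 6 (mod 271)
6^2 = (6^1)^2 ≡ 6^2 = 36 ≡ 36 (mod 271)
6^4 = (6^2)^2 ≡ 36^2 = 1296 ≡ 212 (mod 271)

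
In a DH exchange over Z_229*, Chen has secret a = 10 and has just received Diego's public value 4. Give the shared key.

Shared key K = 4^10 mod 229.
4^1 ≡ 4 (mod 229)
4^2 = (4^1)^2 ≡ 4^2 = 16 ≡ 16 (mod 229)
4^4 = (4^2)^2 ≡ 16^2 = 256 ≡ 27 (mod 229)
4^8 = (4^4)^2 ≡ 27^2 = 729 ≡ 42 (mod 229)
4^10 = 4^8 · 4^2 ≡ 42 · 16 ≡ 214 (mod 229).

214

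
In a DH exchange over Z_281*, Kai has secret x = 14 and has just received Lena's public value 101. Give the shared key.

Shared key K = 101^14 mod 281.
101^1 ≡ 101 (mod 281)
101^2 = (101^1)^2 ≡ 101^2 = 10201 ≡ 85 (mod 281)
101^4 = (101^2)^2 ≡ 85^2 = 7225 ≡ 200 (mod 281)
101^8 = (101^4)^2 ≡ 200^2 = 40000 ≡ 98 (mod 281)
101^14 = 101^8 · 101^4 · 101^2 ≡ 98 · 200 · 85 ≡ 232 (mod 281).

232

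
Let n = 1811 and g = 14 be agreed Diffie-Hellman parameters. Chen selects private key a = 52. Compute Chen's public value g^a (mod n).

64

Public value = 14^52 (mod 1811).
14^1 ≡ 14 (mod 1811)
14^2 = (14^1)^2 ≡ 14^2 = 196 ≡ 196 (mod 1811)
14^4 = (14^2)^2 ≡ 196^2 = 38416 ≡ 385 (mod 1811)
14^8 = (14^4)^2 ≡ 385^2 = 148225 ≡ 1534 (mod 1811)
14^16 = (14^8)^2 ≡ 1534^2 = 2353156 ≡ 667 (mod 1811)
14^32 = (14^16)^2 ≡ 667^2 = 444889 ≡ 1194 (mod 1811)
14^52 = 14^32 · 14^16 · 14^4 ≡ 1194 · 667 · 385 ≡ 64 (mod 1811).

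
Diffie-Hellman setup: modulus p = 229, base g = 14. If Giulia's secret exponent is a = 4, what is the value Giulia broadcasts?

Public value = 14^4 (mod 229).
14^1 ≡ 14 (mod 229)
14^2 = (14^1)^2 ≡ 14^2 = 196 ≡ 196 (mod 229)
14^4 = (14^2)^2 ≡ 196^2 = 38416 ≡ 173 (mod 229)

173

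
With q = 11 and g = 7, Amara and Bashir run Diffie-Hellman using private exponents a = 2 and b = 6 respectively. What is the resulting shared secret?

5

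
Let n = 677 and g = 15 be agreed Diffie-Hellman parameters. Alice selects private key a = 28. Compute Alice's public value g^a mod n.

Public value = 15^28 mod 677.
15^1 ≡ 15 (mod 677)
15^2 = (15^1)^2 ≡ 15^2 = 225 ≡ 225 (mod 677)
15^4 = (15^2)^2 ≡ 225^2 = 50625 ≡ 527 (mod 677)
15^8 = (15^4)^2 ≡ 527^2 = 277729 ≡ 159 (mod 677)
15^16 = (15^8)^2 ≡ 159^2 = 25281 ≡ 232 (mod 677)
15^28 = 15^16 · 15^8 · 15^4 ≡ 232 · 159 · 527 ≡ 598 (mod 677).

598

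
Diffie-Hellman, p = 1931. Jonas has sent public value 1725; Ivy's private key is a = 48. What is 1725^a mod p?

1322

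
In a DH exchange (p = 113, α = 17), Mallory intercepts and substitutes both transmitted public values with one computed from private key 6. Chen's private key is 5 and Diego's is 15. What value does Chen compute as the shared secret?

Chen receives Mallory's public value M = 17^6 mod 113 instead of the honest one.
17^1 ≡ 17 (mod 113)
17^2 = (17^1)^2 ≡ 17^2 = 289 ≡ 63 (mod 113)
17^4 = (17^2)^2 ≡ 63^2 = 3969 ≡ 14 (mod 113)
17^6 = 17^4 · 17^2 ≡ 14 · 63 ≡ 91 (mod 113).
So M = 91. Chen computes K = M^5 mod 113.
91^1 ≡ 91 (mod 113)
91^2 = (91^1)^2 ≡ 91^2 = 8281 ≡ 32 (mod 113)
91^4 = (91^2)^2 ≡ 32^2 = 1024 ≡ 7 (mod 113)
91^5 = 91^4 · 91^1 ≡ 7 · 91 ≡ 72 (mod 113).

72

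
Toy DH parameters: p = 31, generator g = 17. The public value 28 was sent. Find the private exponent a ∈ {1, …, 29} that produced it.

28

Try successive powers of 17 modulo 31:
17^1 ≡ 17
17^2 ≡ 10
17^3 ≡ 15
17^4 ≡ 7
17^5 ≡ 26
17^6 ≡ 8
17^7 ≡ 12
17^8 ≡ 18
17^9 ≡ 27
17^10 ≡ 25
17^11 ≡ 22
17^12 ≡ 2
17^13 ≡ 3
17^14 ≡ 20
17^15 ≡ 30
17^16 ≡ 14
17^17 ≡ 21
17^18 ≡ 16
17^19 ≡ 24
17^20 ≡ 5
17^21 ≡ 23
17^22 ≡ 19
17^23 ≡ 13
17^24 ≡ 4
17^25 ≡ 6
17^26 ≡ 9
17^27 ≡ 29
17^28 ≡ 28
Found: a = 28.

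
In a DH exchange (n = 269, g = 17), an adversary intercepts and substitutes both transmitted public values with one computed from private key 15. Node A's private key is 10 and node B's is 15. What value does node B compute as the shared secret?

Node B receives an adversary's public value M = 17^15 mod 269 instead of the honest one.
17^1 ≡ 17 (mod 269)
17^2 = (17^1)^2 ≡ 17^2 = 289 ≡ 20 (mod 269)
17^4 = (17^2)^2 ≡ 20^2 = 400 ≡ 131 (mod 269)
17^8 = (17^4)^2 ≡ 131^2 = 17161 ≡ 214 (mod 269)
17^15 = 17^8 · 17^4 · 17^2 · 17^1 ≡ 214 · 131 · 20 · 17 ≡ 83 (mod 269).
So M = 83. Node B computes K = M^15 mod 269.
83^1 ≡ 83 (mod 269)
83^2 = (83^1)^2 ≡ 83^2 = 6889 ≡ 164 (mod 269)
83^4 = (83^2)^2 ≡ 164^2 = 26896 ≡ 265 (mod 269)
83^8 = (83^4)^2 ≡ 265^2 = 70225 ≡ 16 (mod 269)
83^15 = 83^8 · 83^4 · 83^2 · 83^1 ≡ 16 · 265 · 164 · 83 ≡ 123 (mod 269).

123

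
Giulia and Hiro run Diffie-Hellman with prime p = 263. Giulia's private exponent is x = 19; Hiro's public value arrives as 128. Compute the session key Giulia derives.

Shared key K = 128^19 mod 263.
128^1 ≡ 128 (mod 263)
128^2 = (128^1)^2 ≡ 128^2 = 16384 ≡ 78 (mod 263)
128^4 = (128^2)^2 ≡ 78^2 = 6084 ≡ 35 (mod 263)
128^8 = (128^4)^2 ≡ 35^2 = 1225 ≡ 173 (mod 263)
128^16 = (128^8)^2 ≡ 173^2 = 29929 ≡ 210 (mod 263)
128^19 = 128^16 · 128^2 · 128^1 ≡ 210 · 78 · 128 ≡ 4 (mod 263).

4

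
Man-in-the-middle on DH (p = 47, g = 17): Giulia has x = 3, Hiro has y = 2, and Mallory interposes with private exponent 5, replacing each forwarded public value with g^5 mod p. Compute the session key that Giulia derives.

12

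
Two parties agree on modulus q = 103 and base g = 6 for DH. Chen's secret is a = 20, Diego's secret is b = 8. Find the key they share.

Chen sends A = g^a mod q = 6^20 mod 103.
6^1 ≡ 6 (mod 103)
6^2 = (6^1)^2 ≡ 6^2 = 36 ≡ 36 (mod 103)
6^4 = (6^2)^2 ≡ 36^2 = 1296 ≡ 60 (mod 103)
6^8 = (6^4)^2 ≡ 60^2 = 3600 ≡ 98 (mod 103)
6^16 = (6^8)^2 ≡ 98^2 = 9604 ≡ 25 (mod 103)
6^20 = 6^16 · 6^4 ≡ 25 · 60 ≡ 58 (mod 103).
So A = 58. Diego then computes K = A^b mod q = 58^8 mod 103.
58^1 ≡ 58 (mod 103)
58^2 = (58^1)^2 ≡ 58^2 = 3364 ≡ 68 (mod 103)
58^4 = (58^2)^2 ≡ 68^2 = 4624 ≡ 92 (mod 103)
58^8 = (58^4)^2 ≡ 92^2 = 8464 ≡ 18 (mod 103)

18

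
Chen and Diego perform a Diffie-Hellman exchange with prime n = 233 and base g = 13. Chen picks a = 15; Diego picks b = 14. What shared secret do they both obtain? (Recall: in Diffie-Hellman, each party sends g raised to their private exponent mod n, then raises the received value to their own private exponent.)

Diego sends B = g^b mod n = 13^14 mod 233.
13^1 ≡ 13 (mod 233)
13^2 = (13^1)^2 ≡ 13^2 = 169 ≡ 169 (mod 233)
13^4 = (13^2)^2 ≡ 169^2 = 28561 ≡ 135 (mod 233)
13^8 = (13^4)^2 ≡ 135^2 = 18225 ≡ 51 (mod 233)
13^14 = 13^8 · 13^4 · 13^2 ≡ 51 · 135 · 169 ≡ 196 (mod 233).
So B = 196. Chen then computes K = B^a mod n = 196^15 mod 233.
196^1 ≡ 196 (mod 233)
196^2 = (196^1)^2 ≡ 196^2 = 38416 ≡ 204 (mod 233)
196^4 = (196^2)^2 ≡ 204^2 = 41616 ≡ 142 (mod 233)
196^8 = (196^4)^2 ≡ 142^2 = 20164 ≡ 126 (mod 233)
196^15 = 196^8 · 196^4 · 196^2 · 196^1 ≡ 126 · 142 · 204 · 196 ≡ 81 (mod 233).

81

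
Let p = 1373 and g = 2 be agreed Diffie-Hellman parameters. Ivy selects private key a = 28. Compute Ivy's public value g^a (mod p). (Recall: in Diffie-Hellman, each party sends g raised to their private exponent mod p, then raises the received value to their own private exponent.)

226

Public value = 2^28 (mod 1373).
2^1 ≡ 2 (mod 1373)
2^2 = (2^1)^2 ≡ 2^2 = 4 ≡ 4 (mod 1373)
2^4 = (2^2)^2 ≡ 4^2 = 16 ≡ 16 (mod 1373)
2^8 = (2^4)^2 ≡ 16^2 = 256 ≡ 256 (mod 1373)
2^16 = (2^8)^2 ≡ 256^2 = 65536 ≡ 1005 (mod 1373)
2^28 = 2^16 · 2^8 · 2^4 ≡ 1005 · 256 · 16 ≡ 226 (mod 1373).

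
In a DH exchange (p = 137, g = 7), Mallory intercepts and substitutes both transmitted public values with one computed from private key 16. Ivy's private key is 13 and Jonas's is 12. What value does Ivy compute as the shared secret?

72

Ivy receives Mallory's public value M = 7^16 mod 137 instead of the honest one.
7^1 ≡ 7 (mod 137)
7^2 = (7^1)^2 ≡ 7^2 = 49 ≡ 49 (mod 137)
7^4 = (7^2)^2 ≡ 49^2 = 2401 ≡ 72 (mod 137)
7^8 = (7^4)^2 ≡ 72^2 = 5184 ≡ 115 (mod 137)
7^16 = (7^8)^2 ≡ 115^2 = 13225 ≡ 73 (mod 137)
So M = 73. Ivy computes K = M^13 mod 137.
73^1 ≡ 73 (mod 137)
73^2 = (73^1)^2 ≡ 73^2 = 5329 ≡ 123 (mod 137)
73^4 = (73^2)^2 ≡ 123^2 = 15129 ≡ 59 (mod 137)
73^8 = (73^4)^2 ≡ 59^2 = 3481 ≡ 56 (mod 137)
73^13 = 73^8 · 73^4 · 73^1 ≡ 56 · 59 · 73 ≡ 72 (mod 137).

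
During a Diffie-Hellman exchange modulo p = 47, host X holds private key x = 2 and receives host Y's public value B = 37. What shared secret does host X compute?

6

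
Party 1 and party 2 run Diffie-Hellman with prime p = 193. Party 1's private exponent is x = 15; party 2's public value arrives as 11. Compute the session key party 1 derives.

133

Shared key K = 11^15 mod 193.
11^1 ≡ 11 (mod 193)
11^2 = (11^1)^2 ≡ 11^2 = 121 ≡ 121 (mod 193)
11^4 = (11^2)^2 ≡ 121^2 = 14641 ≡ 166 (mod 193)
11^8 = (11^4)^2 ≡ 166^2 = 27556 ≡ 150 (mod 193)
11^15 = 11^8 · 11^4 · 11^2 · 11^1 ≡ 150 · 166 · 121 · 11 ≡ 133 (mod 193).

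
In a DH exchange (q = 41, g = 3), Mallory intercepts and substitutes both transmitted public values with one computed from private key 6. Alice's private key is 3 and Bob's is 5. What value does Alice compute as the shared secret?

9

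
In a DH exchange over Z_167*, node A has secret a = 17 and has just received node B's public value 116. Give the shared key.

107

Shared key K = 116^17 mod 167.
116^1 ≡ 116 (mod 167)
116^2 = (116^1)^2 ≡ 116^2 = 13456 ≡ 96 (mod 167)
116^4 = (116^2)^2 ≡ 96^2 = 9216 ≡ 31 (mod 167)
116^8 = (116^4)^2 ≡ 31^2 = 961 ≡ 126 (mod 167)
116^16 = (116^8)^2 ≡ 126^2 = 15876 ≡ 11 (mod 167)
116^17 = 116^16 · 116^1 ≡ 11 · 116 ≡ 107 (mod 167).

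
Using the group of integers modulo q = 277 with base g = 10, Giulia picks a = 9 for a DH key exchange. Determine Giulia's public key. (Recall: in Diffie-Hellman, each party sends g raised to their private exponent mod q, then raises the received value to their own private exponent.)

Public value = 10^9 (mod 277).
10^1 ≡ 10 (mod 277)
10^2 = (10^1)^2 ≡ 10^2 = 100 ≡ 100 (mod 277)
10^4 = (10^2)^2 ≡ 100^2 = 10000 ≡ 28 (mod 277)
10^8 = (10^4)^2 ≡ 28^2 = 784 ≡ 230 (mod 277)
10^9 = 10^8 · 10^1 ≡ 230 · 10 ≡ 84 (mod 277).

84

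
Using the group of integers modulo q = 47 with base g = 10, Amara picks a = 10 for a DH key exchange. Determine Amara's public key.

21

Public value = 10^{10} \pmod{47}.
10^1 ≡ 10 (mod 47)
10^2 = (10^1)^2 ≡ 10^2 = 100 ≡ 6 (mod 47)
10^4 = (10^2)^2 ≡ 6^2 = 36 ≡ 36 (mod 47)
10^8 = (10^4)^2 ≡ 36^2 = 1296 ≡ 27 (mod 47)
10^10 = 10^8 · 10^2 ≡ 27 · 6 ≡ 21 (mod 47).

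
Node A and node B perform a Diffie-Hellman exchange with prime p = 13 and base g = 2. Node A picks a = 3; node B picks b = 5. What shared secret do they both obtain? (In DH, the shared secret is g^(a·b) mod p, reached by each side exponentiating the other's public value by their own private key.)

Node B sends B = g^b mod p = 2^5 mod 13.
2^1 ≡ 2 (mod 13)
2^2 = (2^1)^2 ≡ 2^2 = 4 ≡ 4 (mod 13)
2^4 = (2^2)^2 ≡ 4^2 = 16 ≡ 3 (mod 13)
2^5 = 2^4 · 2^1 ≡ 3 · 2 ≡ 6 (mod 13).
So B = 6. Node A then computes K = B^a mod p = 6^3 mod 13.
6^1 ≡ 6 (mod 13)
6^2 = (6^1)^2 ≡ 6^2 = 36 ≡ 10 (mod 13)
6^3 = 6^2 · 6^1 ≡ 10 · 6 ≡ 8 (mod 13).

8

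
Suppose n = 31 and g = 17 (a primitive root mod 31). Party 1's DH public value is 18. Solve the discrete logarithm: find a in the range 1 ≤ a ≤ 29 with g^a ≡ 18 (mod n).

8

Try successive powers of 17 modulo 31:
17^1 ≡ 17
17^2 ≡ 10
17^3 ≡ 15
17^4 ≡ 7
17^5 ≡ 26
17^6 ≡ 8
17^7 ≡ 12
17^8 ≡ 18
Found: a = 8.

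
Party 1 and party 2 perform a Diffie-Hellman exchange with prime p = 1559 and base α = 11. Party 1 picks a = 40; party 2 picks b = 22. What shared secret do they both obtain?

715

Party 2 sends B = α^b mod p = 11^22 mod 1559.
11^1 ≡ 11 (mod 1559)
11^2 = (11^1)^2 ≡ 11^2 = 121 ≡ 121 (mod 1559)
11^4 = (11^2)^2 ≡ 121^2 = 14641 ≡ 610 (mod 1559)
11^8 = (11^4)^2 ≡ 610^2 = 372100 ≡ 1058 (mod 1559)
11^16 = (11^8)^2 ≡ 1058^2 = 1119364 ≡ 2 (mod 1559)
11^22 = 11^16 · 11^4 · 11^2 ≡ 2 · 610 · 121 ≡ 1074 (mod 1559).
So B = 1074. Party 1 then computes K = B^a mod p = 1074^40 mod 1559.
1074^1 ≡ 1074 (mod 1559)
1074^2 = (1074^1)^2 ≡ 1074^2 = 1153476 ≡ 1375 (mod 1559)
1074^4 = (1074^2)^2 ≡ 1375^2 = 1890625 ≡ 1117 (mod 1559)
1074^8 = (1074^4)^2 ≡ 1117^2 = 1247689 ≡ 489 (mod 1559)
1074^16 = (1074^8)^2 ≡ 489^2 = 239121 ≡ 594 (mod 1559)
1074^32 = (1074^16)^2 ≡ 594^2 = 352836 ≡ 502 (mod 1559)
1074^40 = 1074^32 · 1074^8 ≡ 502 · 489 ≡ 715 (mod 1559).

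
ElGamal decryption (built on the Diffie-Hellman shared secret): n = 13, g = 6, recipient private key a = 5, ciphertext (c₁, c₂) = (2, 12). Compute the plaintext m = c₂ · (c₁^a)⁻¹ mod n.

Shared mask s = c₁^a mod n = 2^5 mod 13.
2^1 ≡ 2 (mod 13)
2^2 = (2^1)^2 ≡ 2^2 = 4 ≡ 4 (mod 13)
2^4 = (2^2)^2 ≡ 4^2 = 16 ≡ 3 (mod 13)
2^5 = 2^4 · 2^1 ≡ 3 · 2 ≡ 6 (mod 13).
So s = 6; s⁻¹ ≡ 11 (mod 13).
m = c₂ · s⁻¹ mod 13 = 12 · 11 mod 13 = 2.

2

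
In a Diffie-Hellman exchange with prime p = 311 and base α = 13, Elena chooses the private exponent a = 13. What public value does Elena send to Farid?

32

Public value = 13^13 mod 311.
13^1 ≡ 13 (mod 311)
13^2 = (13^1)^2 ≡ 13^2 = 169 ≡ 169 (mod 311)
13^4 = (13^2)^2 ≡ 169^2 = 28561 ≡ 260 (mod 311)
13^8 = (13^4)^2 ≡ 260^2 = 67600 ≡ 113 (mod 311)
13^13 = 13^8 · 13^4 · 13^1 ≡ 113 · 260 · 13 ≡ 32 (mod 311).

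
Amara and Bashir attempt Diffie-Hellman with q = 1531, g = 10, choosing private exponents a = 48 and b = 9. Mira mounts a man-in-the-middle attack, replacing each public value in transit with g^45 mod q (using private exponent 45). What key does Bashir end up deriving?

375

Bashir receives Mira's public value M = 10^45 mod 1531 instead of the honest one.
10^1 ≡ 10 (mod 1531)
10^2 = (10^1)^2 ≡ 10^2 = 100 ≡ 100 (mod 1531)
10^4 = (10^2)^2 ≡ 100^2 = 10000 ≡ 814 (mod 1531)
10^8 = (10^4)^2 ≡ 814^2 = 662596 ≡ 1204 (mod 1531)
10^16 = (10^8)^2 ≡ 1204^2 = 1449616 ≡ 1290 (mod 1531)
10^32 = (10^16)^2 ≡ 1290^2 = 1664100 ≡ 1434 (mod 1531)
10^45 = 10^32 · 10^8 · 10^4 · 10^1 ≡ 1434 · 1204 · 814 · 10 ≡ 227 (mod 1531).
So M = 227. Bashir computes K = M^9 mod 1531.
227^1 ≡ 227 (mod 1531)
227^2 = (227^1)^2 ≡ 227^2 = 51529 ≡ 1006 (mod 1531)
227^4 = (227^2)^2 ≡ 1006^2 = 1012036 ≡ 45 (mod 1531)
227^8 = (227^4)^2 ≡ 45^2 = 2025 ≡ 494 (mod 1531)
227^9 = 227^8 · 227^1 ≡ 494 · 227 ≡ 375 (mod 1531).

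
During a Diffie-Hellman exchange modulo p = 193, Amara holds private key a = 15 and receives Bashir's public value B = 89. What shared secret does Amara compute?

88

Shared key K = 89^15 mod 193.
89^1 ≡ 89 (mod 193)
89^2 = (89^1)^2 ≡ 89^2 = 7921 ≡ 8 (mod 193)
89^4 = (89^2)^2 ≡ 8^2 = 64 ≡ 64 (mod 193)
89^8 = (89^4)^2 ≡ 64^2 = 4096 ≡ 43 (mod 193)
89^15 = 89^8 · 89^4 · 89^2 · 89^1 ≡ 43 · 64 · 8 · 89 ≡ 88 (mod 193).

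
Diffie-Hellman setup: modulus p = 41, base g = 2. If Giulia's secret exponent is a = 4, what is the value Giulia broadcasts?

16

Public value = 2^4 (mod 41).
2^1 ≡ 2 (mod 41)
2^2 = (2^1)^2 ≡ 2^2 = 4 ≡ 4 (mod 41)
2^4 = (2^2)^2 ≡ 4^2 = 16 ≡ 16 (mod 41)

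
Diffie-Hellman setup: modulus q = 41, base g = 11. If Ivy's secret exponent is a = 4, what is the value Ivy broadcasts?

Public value = 11^4 mod 41.
11^1 ≡ 11 (mod 41)
11^2 = (11^1)^2 ≡ 11^2 = 121 ≡ 39 (mod 41)
11^4 = (11^2)^2 ≡ 39^2 = 1521 ≡ 4 (mod 41)

4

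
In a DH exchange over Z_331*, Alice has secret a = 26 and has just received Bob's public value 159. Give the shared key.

Shared key K = 159^26 mod 331.
159^1 ≡ 159 (mod 331)
159^2 = (159^1)^2 ≡ 159^2 = 25281 ≡ 125 (mod 331)
159^4 = (159^2)^2 ≡ 125^2 = 15625 ≡ 68 (mod 331)
159^8 = (159^4)^2 ≡ 68^2 = 4624 ≡ 321 (mod 331)
159^16 = (159^8)^2 ≡ 321^2 = 103041 ≡ 100 (mod 331)
159^26 = 159^16 · 159^8 · 159^2 ≡ 100 · 321 · 125 ≡ 118 (mod 331).

118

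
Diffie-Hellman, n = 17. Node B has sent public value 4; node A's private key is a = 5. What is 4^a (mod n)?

Shared key K = 4^5 mod 17.
4^1 ≡ 4 (mod 17)
4^2 = (4^1)^2 ≡ 4^2 = 16 ≡ 16 (mod 17)
4^4 = (4^2)^2 ≡ 16^2 = 256 ≡ 1 (mod 17)
4^5 = 4^4 · 4^1 ≡ 1 · 4 ≡ 4 (mod 17).

4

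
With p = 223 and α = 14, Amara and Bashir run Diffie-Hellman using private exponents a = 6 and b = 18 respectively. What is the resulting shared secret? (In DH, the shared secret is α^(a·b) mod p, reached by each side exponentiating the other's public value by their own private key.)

Bashir sends B = α^b mod p = 14^18 mod 223.
14^1 ≡ 14 (mod 223)
14^2 = (14^1)^2 ≡ 14^2 = 196 ≡ 196 (mod 223)
14^4 = (14^2)^2 ≡ 196^2 = 38416 ≡ 60 (mod 223)
14^8 = (14^4)^2 ≡ 60^2 = 3600 ≡ 32 (mod 223)
14^16 = (14^8)^2 ≡ 32^2 = 1024 ≡ 132 (mod 223)
14^18 = 14^16 · 14^2 ≡ 132 · 196 ≡ 4 (mod 223).
So B = 4. Amara then computes K = B^a mod p = 4^6 mod 223.
4^1 ≡ 4 (mod 223)
4^2 = (4^1)^2 ≡ 4^2 = 16 ≡ 16 (mod 223)
4^4 = (4^2)^2 ≡ 16^2 = 256 ≡ 33 (mod 223)
4^6 = 4^4 · 4^2 ≡ 33 · 16 ≡ 82 (mod 223).

82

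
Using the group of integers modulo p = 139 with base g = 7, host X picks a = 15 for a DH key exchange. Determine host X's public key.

79

Public value = 7^15 (mod 139).
7^1 ≡ 7 (mod 139)
7^2 = (7^1)^2 ≡ 7^2 = 49 ≡ 49 (mod 139)
7^4 = (7^2)^2 ≡ 49^2 = 2401 ≡ 38 (mod 139)
7^8 = (7^4)^2 ≡ 38^2 = 1444 ≡ 54 (mod 139)
7^15 = 7^8 · 7^4 · 7^2 · 7^1 ≡ 54 · 38 · 49 · 7 ≡ 79 (mod 139).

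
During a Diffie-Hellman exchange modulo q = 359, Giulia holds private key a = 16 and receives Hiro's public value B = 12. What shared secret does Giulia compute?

345

Shared key K = 12^16 mod 359.
12^1 ≡ 12 (mod 359)
12^2 = (12^1)^2 ≡ 12^2 = 144 ≡ 144 (mod 359)
12^4 = (12^2)^2 ≡ 144^2 = 20736 ≡ 273 (mod 359)
12^8 = (12^4)^2 ≡ 273^2 = 74529 ≡ 216 (mod 359)
12^16 = (12^8)^2 ≡ 216^2 = 46656 ≡ 345 (mod 359)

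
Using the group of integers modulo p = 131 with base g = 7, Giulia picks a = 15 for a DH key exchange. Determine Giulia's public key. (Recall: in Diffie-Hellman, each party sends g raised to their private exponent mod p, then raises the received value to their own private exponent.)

Public value = 7^{15} \pmod{131}.
7^1 ≡ 7 (mod 131)
7^2 = (7^1)^2 ≡ 7^2 = 49 ≡ 49 (mod 131)
7^4 = (7^2)^2 ≡ 49^2 = 2401 ≡ 43 (mod 131)
7^8 = (7^4)^2 ≡ 43^2 = 1849 ≡ 15 (mod 131)
7^15 = 7^8 · 7^4 · 7^2 · 7^1 ≡ 15 · 43 · 49 · 7 ≡ 107 (mod 131).

107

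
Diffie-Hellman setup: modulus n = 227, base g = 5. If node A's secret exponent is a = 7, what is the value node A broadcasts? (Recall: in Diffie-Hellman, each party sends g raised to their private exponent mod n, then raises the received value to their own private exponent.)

Public value = 5^{7} \pmod{227}.
5^1 ≡ 5 (mod 227)
5^2 = (5^1)^2 ≡ 5^2 = 25 ≡ 25 (mod 227)
5^4 = (5^2)^2 ≡ 25^2 = 625 ≡ 171 (mod 227)
5^7 = 5^4 · 5^2 · 5^1 ≡ 171 · 25 · 5 ≡ 37 (mod 227).

37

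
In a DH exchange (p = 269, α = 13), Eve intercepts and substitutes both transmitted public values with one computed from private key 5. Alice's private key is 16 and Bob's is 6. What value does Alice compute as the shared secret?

143

Alice receives Eve's public value M = 13^5 mod 269 instead of the honest one.
13^1 ≡ 13 (mod 269)
13^2 = (13^1)^2 ≡ 13^2 = 169 ≡ 169 (mod 269)
13^4 = (13^2)^2 ≡ 169^2 = 28561 ≡ 47 (mod 269)
13^5 = 13^4 · 13^1 ≡ 47 · 13 ≡ 73 (mod 269).
So M = 73. Alice computes K = M^16 mod 269.
73^1 ≡ 73 (mod 269)
73^2 = (73^1)^2 ≡ 73^2 = 5329 ≡ 218 (mod 269)
73^4 = (73^2)^2 ≡ 218^2 = 47524 ≡ 180 (mod 269)
73^8 = (73^4)^2 ≡ 180^2 = 32400 ≡ 120 (mod 269)
73^16 = (73^8)^2 ≡ 120^2 = 14400 ≡ 143 (mod 269)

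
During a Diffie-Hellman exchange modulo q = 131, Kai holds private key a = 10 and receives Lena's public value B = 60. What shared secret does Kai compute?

Shared key K = 60^10 mod 131.
60^1 ≡ 60 (mod 131)
60^2 = (60^1)^2 ≡ 60^2 = 3600 ≡ 63 (mod 131)
60^4 = (60^2)^2 ≡ 63^2 = 3969 ≡ 39 (mod 131)
60^8 = (60^4)^2 ≡ 39^2 = 1521 ≡ 80 (mod 131)
60^10 = 60^8 · 60^2 ≡ 80 · 63 ≡ 62 (mod 131).

62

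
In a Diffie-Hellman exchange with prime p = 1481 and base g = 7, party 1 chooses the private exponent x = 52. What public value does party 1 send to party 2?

Public value = 7^52 (mod 1481).
7^1 ≡ 7 (mod 1481)
7^2 = (7^1)^2 ≡ 7^2 = 49 ≡ 49 (mod 1481)
7^4 = (7^2)^2 ≡ 49^2 = 2401 ≡ 920 (mod 1481)
7^8 = (7^4)^2 ≡ 920^2 = 846400 ≡ 749 (mod 1481)
7^16 = (7^8)^2 ≡ 749^2 = 561001 ≡ 1183 (mod 1481)
7^32 = (7^16)^2 ≡ 1183^2 = 1399489 ≡ 1425 (mod 1481)
7^52 = 7^32 · 7^16 · 7^4 ≡ 1425 · 1183 · 920 ≡ 914 (mod 1481).

914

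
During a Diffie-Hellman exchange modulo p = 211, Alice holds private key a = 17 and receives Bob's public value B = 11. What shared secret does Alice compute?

Shared key K = 11^17 mod 211.
11^1 ≡ 11 (mod 211)
11^2 = (11^1)^2 ≡ 11^2 = 121 ≡ 121 (mod 211)
11^4 = (11^2)^2 ≡ 121^2 = 14641 ≡ 82 (mod 211)
11^8 = (11^4)^2 ≡ 82^2 = 6724 ≡ 183 (mod 211)
11^16 = (11^8)^2 ≡ 183^2 = 33489 ≡ 151 (mod 211)
11^17 = 11^16 · 11^1 ≡ 151 · 11 ≡ 184 (mod 211).

184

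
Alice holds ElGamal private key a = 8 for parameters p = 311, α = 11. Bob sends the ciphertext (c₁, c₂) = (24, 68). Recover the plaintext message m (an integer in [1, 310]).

220

Shared mask s = c₁^a mod p = 24^8 mod 311.
24^1 ≡ 24 (mod 311)
24^2 = (24^1)^2 ≡ 24^2 = 576 ≡ 265 (mod 311)
24^4 = (24^2)^2 ≡ 265^2 = 70225 ≡ 250 (mod 311)
24^8 = (24^4)^2 ≡ 250^2 = 62500 ≡ 300 (mod 311)
So s = 300; s⁻¹ ≡ 113 (mod 311).
m = c₂ · s⁻¹ mod 311 = 68 · 113 mod 311 = 220.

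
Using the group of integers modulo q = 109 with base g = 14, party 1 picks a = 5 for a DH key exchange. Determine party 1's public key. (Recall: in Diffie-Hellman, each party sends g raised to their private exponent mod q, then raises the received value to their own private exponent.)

18

Public value = 14^{5} \pmod{109}.
14^1 ≡ 14 (mod 109)
14^2 = (14^1)^2 ≡ 14^2 = 196 ≡ 87 (mod 109)
14^4 = (14^2)^2 ≡ 87^2 = 7569 ≡ 48 (mod 109)
14^5 = 14^4 · 14^1 ≡ 48 · 14 ≡ 18 (mod 109).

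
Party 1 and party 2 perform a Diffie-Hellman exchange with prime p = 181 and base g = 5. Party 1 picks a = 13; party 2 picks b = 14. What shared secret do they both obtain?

Party 1 sends A = g^a mod p = 5^13 mod 181.
5^1 ≡ 5 (mod 181)
5^2 = (5^1)^2 ≡ 5^2 = 25 ≡ 25 (mod 181)
5^4 = (5^2)^2 ≡ 25^2 = 625 ≡ 82 (mod 181)
5^8 = (5^4)^2 ≡ 82^2 = 6724 ≡ 27 (mod 181)
5^13 = 5^8 · 5^4 · 5^1 ≡ 27 · 82 · 5 ≡ 29 (mod 181).
So A = 29. Party 2 then computes K = A^b mod p = 29^14 mod 181.
29^1 ≡ 29 (mod 181)
29^2 = (29^1)^2 ≡ 29^2 = 841 ≡ 117 (mod 181)
29^4 = (29^2)^2 ≡ 117^2 = 13689 ≡ 114 (mod 181)
29^8 = (29^4)^2 ≡ 114^2 = 12996 ≡ 145 (mod 181)
29^14 = 29^8 · 29^4 · 29^2 ≡ 145 · 114 · 117 ≡ 25 (mod 181).

25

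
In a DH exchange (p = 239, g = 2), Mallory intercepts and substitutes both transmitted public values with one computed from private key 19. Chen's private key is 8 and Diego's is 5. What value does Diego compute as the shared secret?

124

Diego receives Mallory's public value M = 2^19 mod 239 instead of the honest one.
2^1 ≡ 2 (mod 239)
2^2 = (2^1)^2 ≡ 2^2 = 4 ≡ 4 (mod 239)
2^4 = (2^2)^2 ≡ 4^2 = 16 ≡ 16 (mod 239)
2^8 = (2^4)^2 ≡ 16^2 = 256 ≡ 17 (mod 239)
2^16 = (2^8)^2 ≡ 17^2 = 289 ≡ 50 (mod 239)
2^19 = 2^16 · 2^2 · 2^1 ≡ 50 · 4 · 2 ≡ 161 (mod 239).
So M = 161. Diego computes K = M^5 mod 239.
161^1 ≡ 161 (mod 239)
161^2 = (161^1)^2 ≡ 161^2 = 25921 ≡ 109 (mod 239)
161^4 = (161^2)^2 ≡ 109^2 = 11881 ≡ 170 (mod 239)
161^5 = 161^4 · 161^1 ≡ 170 · 161 ≡ 124 (mod 239).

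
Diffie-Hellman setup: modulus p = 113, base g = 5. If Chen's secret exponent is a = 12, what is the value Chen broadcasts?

57

Public value = 5^12 (mod 113).
5^1 ≡ 5 (mod 113)
5^2 = (5^1)^2 ≡ 5^2 = 25 ≡ 25 (mod 113)
5^4 = (5^2)^2 ≡ 25^2 = 625 ≡ 60 (mod 113)
5^8 = (5^4)^2 ≡ 60^2 = 3600 ≡ 97 (mod 113)
5^12 = 5^8 · 5^4 ≡ 97 · 60 ≡ 57 (mod 113).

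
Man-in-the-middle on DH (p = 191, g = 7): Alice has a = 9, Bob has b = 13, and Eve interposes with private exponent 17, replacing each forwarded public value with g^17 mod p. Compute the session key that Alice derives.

152

Alice receives Eve's public value M = 7^17 mod 191 instead of the honest one.
7^1 ≡ 7 (mod 191)
7^2 = (7^1)^2 ≡ 7^2 = 49 ≡ 49 (mod 191)
7^4 = (7^2)^2 ≡ 49^2 = 2401 ≡ 109 (mod 191)
7^8 = (7^4)^2 ≡ 109^2 = 11881 ≡ 39 (mod 191)
7^16 = (7^8)^2 ≡ 39^2 = 1521 ≡ 184 (mod 191)
7^17 = 7^16 · 7^1 ≡ 184 · 7 ≡ 142 (mod 191).
So M = 142. Alice computes K = M^9 mod 191.
142^1 ≡ 142 (mod 191)
142^2 = (142^1)^2 ≡ 142^2 = 20164 ≡ 109 (mod 191)
142^4 = (142^2)^2 ≡ 109^2 = 11881 ≡ 39 (mod 191)
142^8 = (142^4)^2 ≡ 39^2 = 1521 ≡ 184 (mod 191)
142^9 = 142^8 · 142^1 ≡ 184 · 142 ≡ 152 (mod 191).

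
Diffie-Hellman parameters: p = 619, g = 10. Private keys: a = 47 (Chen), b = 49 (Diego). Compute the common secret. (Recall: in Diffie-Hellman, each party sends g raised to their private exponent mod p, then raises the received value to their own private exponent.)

Chen sends A = g^a mod p = 10^47 mod 619.
10^1 ≡ 10 (mod 619)
10^2 = (10^1)^2 ≡ 10^2 = 100 ≡ 100 (mod 619)
10^4 = (10^2)^2 ≡ 100^2 = 10000 ≡ 96 (mod 619)
10^8 = (10^4)^2 ≡ 96^2 = 9216 ≡ 550 (mod 619)
10^16 = (10^8)^2 ≡ 550^2 = 302500 ≡ 428 (mod 619)
10^32 = (10^16)^2 ≡ 428^2 = 183184 ≡ 579 (mod 619)
10^47 = 10^32 · 10^8 · 10^4 · 10^2 · 10^1 ≡ 579 · 550 · 96 · 100 · 10 ≡ 145 (mod 619).
So A = 145. Diego then computes K = A^b mod p = 145^49 mod 619.
145^1 ≡ 145 (mod 619)
145^2 = (145^1)^2 ≡ 145^2 = 21025 ≡ 598 (mod 619)
145^4 = (145^2)^2 ≡ 598^2 = 357604 ≡ 441 (mod 619)
145^8 = (145^4)^2 ≡ 441^2 = 194481 ≡ 115 (mod 619)
145^16 = (145^8)^2 ≡ 115^2 = 13225 ≡ 226 (mod 619)
145^32 = (145^16)^2 ≡ 226^2 = 51076 ≡ 318 (mod 619)
145^49 = 145^32 · 145^16 · 145^1 ≡ 318 · 226 · 145 ≡ 614 (mod 619).

614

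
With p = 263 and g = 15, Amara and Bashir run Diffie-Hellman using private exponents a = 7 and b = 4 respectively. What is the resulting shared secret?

4

Bashir sends B = g^b mod p = 15^4 mod 263.
15^1 ≡ 15 (mod 263)
15^2 = (15^1)^2 ≡ 15^2 = 225 ≡ 225 (mod 263)
15^4 = (15^2)^2 ≡ 225^2 = 50625 ≡ 129 (mod 263)
So B = 129. Amara then computes K = B^a mod p = 129^7 mod 263.
129^1 ≡ 129 (mod 263)
129^2 = (129^1)^2 ≡ 129^2 = 16641 ≡ 72 (mod 263)
129^4 = (129^2)^2 ≡ 72^2 = 5184 ≡ 187 (mod 263)
129^7 = 129^4 · 129^2 · 129^1 ≡ 187 · 72 · 129 ≡ 4 (mod 263).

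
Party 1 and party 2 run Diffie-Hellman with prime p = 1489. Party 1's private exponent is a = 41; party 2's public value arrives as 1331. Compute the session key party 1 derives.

406

Shared key K = 1331^41 mod 1489.
1331^1 ≡ 1331 (mod 1489)
1331^2 = (1331^1)^2 ≡ 1331^2 = 1771561 ≡ 1140 (mod 1489)
1331^4 = (1331^2)^2 ≡ 1140^2 = 1299600 ≡ 1192 (mod 1489)
1331^8 = (1331^4)^2 ≡ 1192^2 = 1420864 ≡ 358 (mod 1489)
1331^16 = (1331^8)^2 ≡ 358^2 = 128164 ≡ 110 (mod 1489)
1331^32 = (1331^16)^2 ≡ 110^2 = 12100 ≡ 188 (mod 1489)
1331^41 = 1331^32 · 1331^8 · 1331^1 ≡ 188 · 358 · 1331 ≡ 406 (mod 1489).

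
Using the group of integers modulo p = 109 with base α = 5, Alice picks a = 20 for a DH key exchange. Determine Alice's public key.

35

Public value = 5^20 mod 109.
5^1 ≡ 5 (mod 109)
5^2 = (5^1)^2 ≡ 5^2 = 25 ≡ 25 (mod 109)
5^4 = (5^2)^2 ≡ 25^2 = 625 ≡ 80 (mod 109)
5^8 = (5^4)^2 ≡ 80^2 = 6400 ≡ 78 (mod 109)
5^16 = (5^8)^2 ≡ 78^2 = 6084 ≡ 89 (mod 109)
5^20 = 5^16 · 5^4 ≡ 89 · 80 ≡ 35 (mod 109).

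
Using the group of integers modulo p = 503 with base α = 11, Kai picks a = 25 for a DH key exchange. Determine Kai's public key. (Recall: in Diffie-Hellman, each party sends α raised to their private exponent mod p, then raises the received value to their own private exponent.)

Public value = 11^25 mod 503.
11^1 ≡ 11 (mod 503)
11^2 = (11^1)^2 ≡ 11^2 = 121 ≡ 121 (mod 503)
11^4 = (11^2)^2 ≡ 121^2 = 14641 ≡ 54 (mod 503)
11^8 = (11^4)^2 ≡ 54^2 = 2916 ≡ 401 (mod 503)
11^16 = (11^8)^2 ≡ 401^2 = 160801 ≡ 344 (mod 503)
11^25 = 11^16 · 11^8 · 11^1 ≡ 344 · 401 · 11 ≡ 336 (mod 503).

336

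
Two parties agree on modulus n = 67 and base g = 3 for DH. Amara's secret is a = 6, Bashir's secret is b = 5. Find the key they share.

Bashir sends B = g^b mod n = 3^5 mod 67.
3^1 ≡ 3 (mod 67)
3^2 = (3^1)^2 ≡ 3^2 = 9 ≡ 9 (mod 67)
3^4 = (3^2)^2 ≡ 9^2 = 81 ≡ 14 (mod 67)
3^5 = 3^4 · 3^1 ≡ 14 · 3 ≡ 42 (mod 67).
So B = 42. Amara then computes K = B^a mod n = 42^6 mod 67.
42^1 ≡ 42 (mod 67)
42^2 = (42^1)^2 ≡ 42^2 = 1764 ≡ 22 (mod 67)
42^4 = (42^2)^2 ≡ 22^2 = 484 ≡ 15 (mod 67)
42^6 = 42^4 · 42^2 ≡ 15 · 22 ≡ 62 (mod 67).

62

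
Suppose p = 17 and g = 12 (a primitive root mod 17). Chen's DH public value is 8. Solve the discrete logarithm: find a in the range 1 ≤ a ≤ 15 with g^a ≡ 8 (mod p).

Try successive powers of 12 modulo 17:
12^1 ≡ 12
12^2 ≡ 8
Found: a = 2.

2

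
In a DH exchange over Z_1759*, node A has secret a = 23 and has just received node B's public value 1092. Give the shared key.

113

Shared key K = 1092^23 mod 1759.
1092^1 ≡ 1092 (mod 1759)
1092^2 = (1092^1)^2 ≡ 1092^2 = 1192464 ≡ 1621 (mod 1759)
1092^4 = (1092^2)^2 ≡ 1621^2 = 2627641 ≡ 1454 (mod 1759)
1092^8 = (1092^4)^2 ≡ 1454^2 = 2114116 ≡ 1557 (mod 1759)
1092^16 = (1092^8)^2 ≡ 1557^2 = 2424249 ≡ 347 (mod 1759)
1092^23 = 1092^16 · 1092^4 · 1092^2 · 1092^1 ≡ 347 · 1454 · 1621 · 1092 ≡ 113 (mod 1759).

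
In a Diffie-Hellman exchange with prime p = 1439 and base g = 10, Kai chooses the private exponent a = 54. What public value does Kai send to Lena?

177

Public value = 10^54 mod 1439.
10^1 ≡ 10 (mod 1439)
10^2 = (10^1)^2 ≡ 10^2 = 100 ≡ 100 (mod 1439)
10^4 = (10^2)^2 ≡ 100^2 = 10000 ≡ 1366 (mod 1439)
10^8 = (10^4)^2 ≡ 1366^2 = 1865956 ≡ 1012 (mod 1439)
10^16 = (10^8)^2 ≡ 1012^2 = 1024144 ≡ 1015 (mod 1439)
10^32 = (10^16)^2 ≡ 1015^2 = 1030225 ≡ 1340 (mod 1439)
10^54 = 10^32 · 10^16 · 10^4 · 10^2 ≡ 1340 · 1015 · 1366 · 100 ≡ 177 (mod 1439).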